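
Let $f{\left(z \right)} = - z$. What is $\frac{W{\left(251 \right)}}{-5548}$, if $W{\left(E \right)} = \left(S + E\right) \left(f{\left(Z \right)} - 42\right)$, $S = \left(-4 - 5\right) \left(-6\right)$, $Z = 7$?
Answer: $\frac{14945}{5548} \approx 2.6938$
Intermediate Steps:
$S = 54$ ($S = \left(-9\right) \left(-6\right) = 54$)
$W{\left(E \right)} = -2646 - 49 E$ ($W{\left(E \right)} = \left(54 + E\right) \left(\left(-1\right) 7 - 42\right) = \left(54 + E\right) \left(-7 - 42\right) = \left(54 + E\right) \left(-49\right) = -2646 - 49 E$)
$\frac{W{\left(251 \right)}}{-5548} = \frac{-2646 - 12299}{-5548} = \left(-2646 - 12299\right) \left(- \frac{1}{5548}\right) = \left(-14945\right) \left(- \frac{1}{5548}\right) = \frac{14945}{5548}$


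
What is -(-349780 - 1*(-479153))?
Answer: -129373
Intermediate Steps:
-(-349780 - 1*(-479153)) = -(-349780 + 479153) = -1*129373 = -129373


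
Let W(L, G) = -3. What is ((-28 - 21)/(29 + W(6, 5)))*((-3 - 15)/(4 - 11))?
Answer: -63/13 ≈ -4.8462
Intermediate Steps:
((-28 - 21)/(29 + W(6, 5)))*((-3 - 15)/(4 - 11)) = ((-28 - 21)/(29 - 3))*((-3 - 15)/(4 - 11)) = (-49/26)*(-18/(-7)) = (-49*1/26)*(-18*(-⅐)) = -49/26*18/7 = -63/13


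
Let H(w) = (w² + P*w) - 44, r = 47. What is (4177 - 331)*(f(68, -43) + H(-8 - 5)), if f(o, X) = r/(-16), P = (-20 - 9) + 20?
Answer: 7355475/8 ≈ 9.1943e+5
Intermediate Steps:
P = -9 (P = -29 + 20 = -9)
H(w) = -44 + w² - 9*w (H(w) = (w² - 9*w) - 44 = -44 + w² - 9*w)
f(o, X) = -47/16 (f(o, X) = 47/(-16) = 47*(-1/16) = -47/16)
(4177 - 331)*(f(68, -43) + H(-8 - 5)) = (4177 - 331)*(-47/16 + (-44 + (-8 - 5)² - 9*(-8 - 5))) = 3846*(-47/16 + (-44 + (-13)² - 9*(-13))) = 3846*(-47/16 + (-44 + 169 + 117)) = 3846*(-47/16 + 242) = 3846*(3825/16) = 7355475/8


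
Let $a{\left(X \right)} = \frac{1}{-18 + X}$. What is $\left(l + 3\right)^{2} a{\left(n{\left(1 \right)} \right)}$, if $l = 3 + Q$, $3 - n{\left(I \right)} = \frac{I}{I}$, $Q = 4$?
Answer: $- \frac{25}{4} \approx -6.25$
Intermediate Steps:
$n{\left(I \right)} = 2$ ($n{\left(I \right)} = 3 - \frac{I}{I} = 3 - 1 = 2$)
$l = 7$ ($l = 3 + 4 = 7$)
$\left(l + 3\right)^{2} a{\left(n{\left(1 \right)} \right)} = \frac{\left(7 + 3\right)^{2}}{-18 + 2} = \frac{10^{2}}{-16} = 100 \left(- \frac{1}{16}\right) = - \frac{25}{4}$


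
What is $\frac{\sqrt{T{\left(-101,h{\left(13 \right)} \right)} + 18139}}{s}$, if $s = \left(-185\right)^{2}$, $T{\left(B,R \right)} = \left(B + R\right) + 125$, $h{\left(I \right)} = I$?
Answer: $\frac{16 \sqrt{71}}{34225} \approx 0.0039392$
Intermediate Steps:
$T{\left(B,R \right)} = 125 + B + R$
$s = 34225$
$\frac{\sqrt{T{\left(-101,h{\left(13 \right)} \right)} + 18139}}{s} = \frac{\sqrt{\left(125 - 101 + 13\right) + 18139}}{34225} = \sqrt{37 + 18139} \cdot \frac{1}{34225} = \sqrt{18176} \cdot \frac{1}{34225} = 16 \sqrt{71} \cdot \frac{1}{34225} = \frac{16 \sqrt{71}}{34225}$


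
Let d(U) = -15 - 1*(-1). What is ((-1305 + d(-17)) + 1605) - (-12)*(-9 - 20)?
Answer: -62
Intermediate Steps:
d(U) = -14 (d(U) = -15 + 1 = -14)
((-1305 + d(-17)) + 1605) - (-12)*(-9 - 20) = ((-1305 - 14) + 1605) - (-12)*(-9 - 20) = (-1319 + 1605) - (-12)*(-29) = 286 - 1*348 = 286 - 348 = -62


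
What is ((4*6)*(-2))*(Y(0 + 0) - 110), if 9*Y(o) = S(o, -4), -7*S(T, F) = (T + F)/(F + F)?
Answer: 110888/21 ≈ 5280.4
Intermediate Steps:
S(T, F) = -(F + T)/(14*F) (S(T, F) = -(T + F)/(7*(F + F)) = -(F + T)/(7*(2*F)) = -(F + T)*1/(2*F)/7 = -(F + T)/(14*F))
Y(o) = -1/126 + o/504 (Y(o) = ((1/14)*(-1*(-4) - o)/(-4))/9 = ((1/14)*(-¼)*(4 - o))/9 = (-1/14 + o/56)/9 = -1/126 + o/504)
((4*6)*(-2))*(Y(0 + 0) - 110) = ((4*6)*(-2))*((-1/126 + (0 + 0)/504) - 110) = (24*(-2))*((-1/126 + (1/504)*0) - 110) = -48*((-1/126 + 0) - 110) = -48*(-1/126 - 110) = -48*(-13861/126) = 110888/21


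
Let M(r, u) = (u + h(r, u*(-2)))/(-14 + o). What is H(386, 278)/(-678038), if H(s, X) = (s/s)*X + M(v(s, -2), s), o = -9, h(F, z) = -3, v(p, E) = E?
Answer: -6011/15594874 ≈ -0.00038545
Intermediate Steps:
M(r, u) = 3/23 - u/23 (M(r, u) = (u - 3)/(-14 - 9) = (-3 + u)/(-23) = (-3 + u)*(-1/23) = 3/23 - u/23)
H(s, X) = 3/23 + X - s/23 (H(s, X) = (s/s)*X + (3/23 - s/23) = 1*X + (3/23 - s/23) = X + (3/23 - s/23) = 3/23 + X - s/23)
H(386, 278)/(-678038) = (3/23 + 278 - 1/23*386)/(-678038) = (3/23 + 278 - 386/23)*(-1/678038) = (6011/23)*(-1/678038) = -6011/15594874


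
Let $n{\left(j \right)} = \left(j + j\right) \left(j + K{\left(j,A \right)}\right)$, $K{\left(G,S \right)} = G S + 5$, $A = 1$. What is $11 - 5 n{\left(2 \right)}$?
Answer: $-169$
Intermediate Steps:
$K{\left(G,S \right)} = 5 + G S$
$n{\left(j \right)} = 2 j \left(5 + 2 j\right)$ ($n{\left(j \right)} = \left(j + j\right) \left(j + \left(5 + j 1\right)\right) = 2 j \left(j + \left(5 + j\right)\right) = 2 j \left(5 + 2 j\right)$)
$11 - 5 n{\left(2 \right)} = 11 - 5 \cdot 2 \cdot 2 \left(5 + 2 \cdot 2\right) = 11 - 5 \cdot 2 \cdot 2 \left(5 + 4\right) = 11 - 5 \cdot 2 \cdot 2 \cdot 9 = 11 - 180 = -169$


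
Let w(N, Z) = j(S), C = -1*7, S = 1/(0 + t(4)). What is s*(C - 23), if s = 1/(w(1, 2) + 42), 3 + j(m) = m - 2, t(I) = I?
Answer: -120/149 ≈ -0.80537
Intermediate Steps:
S = ¼ (S = 1/(0 + 4) = 1/4 = ¼ ≈ 0.25000)
C = -7
j(m) = -5 + m (j(m) = -3 + (m - 2) = -3 + (-2 + m) = -5 + m)
w(N, Z) = -19/4 (w(N, Z) = -5 + ¼ = -19/4)
s = 4/149 (s = 1/(-19/4 + 42) = 1/(149/4) = 4/149 ≈ 0.026846)
s*(C - 23) = 4*(-7 - 23)/149 = (4/149)*(-30) = -120/149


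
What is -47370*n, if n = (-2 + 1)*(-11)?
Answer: -521070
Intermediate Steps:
n = 11 (n = -1*(-11) = 11)
-47370*n = -47370*11 = -521070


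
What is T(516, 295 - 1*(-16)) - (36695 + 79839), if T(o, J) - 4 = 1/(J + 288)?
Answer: -69801469/599 ≈ -1.1653e+5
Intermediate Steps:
T(o, J) = 4 + 1/(288 + J) (T(o, J) = 4 + 1/(J + 288) = 4 + 1/(288 + J))
T(516, 295 - 1*(-16)) - (36695 + 79839) = (1153 + 4*(295 - 1*(-16)))/(288 + (295 - 1*(-16))) - (36695 + 79839) = (1153 + 4*(295 + 16))/(288 + (295 + 16)) - 1*116534 = (1153 + 4*311)/(288 + 311) - 116534 = (1153 + 1244)/599 - 116534 = (1/599)*2397 - 116534 = 2397/599 - 116534 = -69801469/599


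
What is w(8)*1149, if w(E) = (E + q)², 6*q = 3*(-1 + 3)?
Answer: 93069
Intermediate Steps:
q = 1 (q = (3*(-1 + 3))/6 = (3*2)/6 = (⅙)*6 = 1)
w(E) = (1 + E)² (w(E) = (E + 1)² = (1 + E)²)
w(8)*1149 = (1 + 8)²*1149 = 9²*1149 = 81*1149 = 93069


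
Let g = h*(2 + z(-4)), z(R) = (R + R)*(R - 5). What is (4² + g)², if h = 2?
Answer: 26896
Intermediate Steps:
z(R) = 2*R*(-5 + R) (z(R) = (2*R)*(-5 + R) = 2*R*(-5 + R))
g = 148 (g = 2*(2 + 2*(-4)*(-5 - 4)) = 2*(2 + 2*(-4)*(-9)) = 2*(2 + 72) = 2*74 = 148)
(4² + g)² = (4² + 148)² = (16 + 148)² = 164² = 26896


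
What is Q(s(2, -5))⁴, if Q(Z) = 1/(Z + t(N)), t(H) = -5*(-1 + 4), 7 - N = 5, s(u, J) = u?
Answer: 1/28561 ≈ 3.5013e-5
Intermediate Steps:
N = 2 (N = 7 - 1*5 = 7 - 5 = 2)
t(H) = -15 (t(H) = -5*3 = -15)
Q(Z) = 1/(-15 + Z) (Q(Z) = 1/(Z - 15) = 1/(-15 + Z))
Q(s(2, -5))⁴ = (1/(-15 + 2))⁴ = (1/(-13))⁴ = (-1/13)⁴ = 1/28561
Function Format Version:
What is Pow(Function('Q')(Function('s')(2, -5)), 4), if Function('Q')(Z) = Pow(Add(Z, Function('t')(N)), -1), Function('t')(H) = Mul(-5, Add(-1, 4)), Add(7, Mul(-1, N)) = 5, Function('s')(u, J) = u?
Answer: Rational(1, 28561) ≈ 3.5013e-5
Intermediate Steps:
N = 2 (N = Add(7, Mul(-1, 5)) = Add(7, -5) = 2)
Function('t')(H) = -15 (Function('t')(H) = Mul(-5, 3) = -15)
Function('Q')(Z) = Pow(Add(-15, Z), -1) (Function('Q')(Z) = Pow(Add(Z, -15), -1) = Pow(Add(-15, Z), -1))
Pow(Function('Q')(Function('s')(2, -5)), 4) = Pow(Pow(Add(-15, 2), -1), 4) = Pow(Pow(-13, -1), 4) = Pow(Rational(-1, 13), 4) = Rational(1, 28561)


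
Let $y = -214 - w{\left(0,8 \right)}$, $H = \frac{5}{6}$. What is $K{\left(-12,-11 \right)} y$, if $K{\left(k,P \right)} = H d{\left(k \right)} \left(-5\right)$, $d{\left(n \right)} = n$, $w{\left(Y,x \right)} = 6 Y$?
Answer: $-10700$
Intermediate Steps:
$H = \frac{5}{6}$ ($H = 5 \cdot \frac{1}{6} = \frac{5}{6} \approx 0.83333$)
$y = -214$ ($y = -214 - 6 \cdot 0 = -214 - 0 = -214 + 0 = -214$)
$K{\left(k,P \right)} = - \frac{25 k}{6}$ ($K{\left(k,P \right)} = \frac{5 k}{6} \left(-5\right) = - \frac{25 k}{6}$)
$K{\left(-12,-11 \right)} y = \left(- \frac{25}{6}\right) \left(-12\right) \left(-214\right) = 50 \left(-214\right) = -10700$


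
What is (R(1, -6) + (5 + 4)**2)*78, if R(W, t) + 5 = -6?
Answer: 5460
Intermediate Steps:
R(W, t) = -11 (R(W, t) = -5 - 6 = -11)
(R(1, -6) + (5 + 4)**2)*78 = (-11 + (5 + 4)**2)*78 = (-11 + 9**2)*78 = (-11 + 81)*78 = 70*78 = 5460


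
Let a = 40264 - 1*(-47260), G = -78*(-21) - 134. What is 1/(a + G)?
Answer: 1/89028 ≈ 1.1232e-5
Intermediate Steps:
G = 1504 (G = 1638 - 134 = 1504)
a = 87524 (a = 40264 + 47260 = 87524)
1/(a + G) = 1/(87524 + 1504) = 1/89028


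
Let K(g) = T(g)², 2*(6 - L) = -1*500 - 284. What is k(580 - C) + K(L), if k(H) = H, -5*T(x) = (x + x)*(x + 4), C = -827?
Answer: 102394915239/25 ≈ 4.0958e+9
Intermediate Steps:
T(x) = -2*x*(4 + x)/5 (T(x) = -(x + x)*(x + 4)/5 = -2*x*(4 + x)/5)
L = 398 (L = 6 - (-1*500 - 284)/2 = 6 - (-500 - 284)/2 = 6 - ½*(-784) = 6 + 392 = 398)
K(g) = 4*g²*(4 + g)²/25 (K(g) = (-2*g*(4 + g)/5)² = 4*g²*(4 + g)²/25)
k(580 - C) + K(L) = (580 - 1*(-827)) + (4/25)*398²*(4 + 398)² = (580 + 827) + (4/25)*158404*402² = 1407 + (4/25)*158404*161604 = 1407 + 102394880064/25 = 102394915239/25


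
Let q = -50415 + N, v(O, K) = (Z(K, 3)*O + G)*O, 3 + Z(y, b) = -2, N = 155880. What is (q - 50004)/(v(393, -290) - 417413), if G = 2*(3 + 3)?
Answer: -55461/1184942 ≈ -0.046805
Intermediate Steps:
Z(y, b) = -5 (Z(y, b) = -3 - 2 = -5)
G = 12 (G = 2*6 = 12)
v(O, K) = O*(12 - 5*O) (v(O, K) = (-5*O + 12)*O = (12 - 5*O)*O = O*(12 - 5*O))
q = 105465 (q = -50415 + 155880 = 105465)
(q - 50004)/(v(393, -290) - 417413) = (105465 - 50004)/(393*(12 - 5*393) - 417413) = 55461/(393*(12 - 1965) - 417413) = 55461/(393*(-1953) - 417413) = 55461/(-767529 - 417413) = 55461/(-1184942) = 55461*(-1/1184942) = -55461/1184942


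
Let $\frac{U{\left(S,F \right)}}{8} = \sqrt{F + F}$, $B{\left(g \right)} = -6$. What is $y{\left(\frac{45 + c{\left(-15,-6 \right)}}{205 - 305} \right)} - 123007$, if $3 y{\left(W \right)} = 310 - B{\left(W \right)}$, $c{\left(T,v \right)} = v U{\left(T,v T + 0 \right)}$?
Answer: $- \frac{368705}{3} \approx -1.229 \cdot 10^{5}$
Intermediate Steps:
$U{\left(S,F \right)} = 8 \sqrt{2} \sqrt{F}$ ($U{\left(S,F \right)} = 8 \sqrt{F + F} = 8 \sqrt{2 F} = 8 \sqrt{2} \sqrt{F}$)
$c{\left(T,v \right)} = 8 v \sqrt{2} \sqrt{T v}$ ($c{\left(T,v \right)} = v 8 \sqrt{2} \sqrt{v T + 0} = v 8 \sqrt{2} \sqrt{T v + 0} = v 8 \sqrt{2} \sqrt{T v} = 8 v \sqrt{2} \sqrt{T v}$)
$y{\left(W \right)} = \frac{316}{3}$ ($y{\left(W \right)} = \frac{310 - -6}{3} = \frac{310 + 6}{3} = \frac{1}{3} \cdot 316 = \frac{316}{3}$)
$y{\left(\frac{45 + c{\left(-15,-6 \right)}}{205 - 305} \right)} - 123007 = \frac{316}{3} - 123007 = - \frac{368705}{3}$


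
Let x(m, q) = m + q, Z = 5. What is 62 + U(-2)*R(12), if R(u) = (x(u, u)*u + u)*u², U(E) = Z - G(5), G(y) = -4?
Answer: 388862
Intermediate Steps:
U(E) = 9 (U(E) = 5 - 1*(-4) = 5 + 4 = 9)
R(u) = u²*(u + 2*u²) (R(u) = ((u + u)*u + u)*u² = ((2*u)*u + u)*u² = (2*u² + u)*u² = (u + 2*u²)*u² = u²*(u + 2*u²))
62 + U(-2)*R(12) = 62 + 9*(12³*(1 + 2*12)) = 62 + 9*(1728*(1 + 24)) = 62 + 9*(1728*25) = 62 + 9*43200 = 62 + 388800 = 388862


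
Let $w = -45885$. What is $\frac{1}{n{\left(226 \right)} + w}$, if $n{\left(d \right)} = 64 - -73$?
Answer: $- \frac{1}{45748} \approx -2.1859 \cdot 10^{-5}$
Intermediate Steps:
$n{\left(d \right)} = 137$ ($n{\left(d \right)} = 64 + 73 = 137$)
$\frac{1}{n{\left(226 \right)} + w} = \frac{1}{137 - 45885} = \frac{1}{-45748} = - \frac{1}{45748}$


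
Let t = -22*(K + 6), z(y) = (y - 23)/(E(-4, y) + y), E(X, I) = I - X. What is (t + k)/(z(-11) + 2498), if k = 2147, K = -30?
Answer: 24075/22499 ≈ 1.0700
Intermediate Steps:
z(y) = (-23 + y)/(4 + 2*y) (z(y) = (y - 23)/((y - 1*(-4)) + y) = (-23 + y)/((y + 4) + y) = (-23 + y)/((4 + y) + y) = (-23 + y)/(4 + 2*y))
t = 528 (t = -22*(-30 + 6) = -22*(-24) = 528)
(t + k)/(z(-11) + 2498) = (528 + 2147)/((-23 - 11)/(2*(2 - 11)) + 2498) = 2675/((½)*(-34)/(-9) + 2498) = 2675/((½)*(-⅑)*(-34) + 2498) = 2675/(17/9 + 2498) = 2675/(22499/9) = 2675*(9/22499) = 24075/22499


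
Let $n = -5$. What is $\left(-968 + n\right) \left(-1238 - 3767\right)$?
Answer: $4869865$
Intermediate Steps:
$\left(-968 + n\right) \left(-1238 - 3767\right) = \left(-968 - 5\right) \left(-1238 - 3767\right) = \left(-973\right) \left(-5005\right) = 4869865$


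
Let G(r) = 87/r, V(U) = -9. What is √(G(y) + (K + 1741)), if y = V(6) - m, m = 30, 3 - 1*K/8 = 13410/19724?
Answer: 2*√1805302917002/64103 ≈ 41.921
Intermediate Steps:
K = 91524/4931 (K = 24 - 107280/19724 = 24 - 8*6705/9862 = 24 - 26820/4931 = 91524/4931 ≈ 18.561)
y = -39 (y = -9 - 1*30 = -9 - 30 = -39)
√(G(y) + (K + 1741)) = √(87/(-39) + (91524/4931 + 1741)) = √(87*(-1/39) + 8676395/4931) = √(-29/13 + 8676395/4931) = √(112650136/64103) = 2*√1805302917002/64103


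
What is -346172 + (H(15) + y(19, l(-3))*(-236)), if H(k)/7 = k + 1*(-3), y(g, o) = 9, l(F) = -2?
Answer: -348212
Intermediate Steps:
H(k) = -21 + 7*k (H(k) = 7*(k + 1*(-3)) = 7*(k - 3) = 7*(-3 + k) = -21 + 7*k)
-346172 + (H(15) + y(19, l(-3))*(-236)) = -346172 + ((-21 + 7*15) + 9*(-236)) = -346172 + ((-21 + 105) - 2124) = -346172 + (84 - 2124) = -346172 - 2040 = -348212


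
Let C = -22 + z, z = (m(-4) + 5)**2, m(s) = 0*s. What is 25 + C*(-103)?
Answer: -284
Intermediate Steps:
m(s) = 0
z = 25 (z = (0 + 5)**2 = 5**2 = 25)
C = 3 (C = -22 + 25 = 3)
25 + C*(-103) = 25 + 3*(-103) = 25 - 309 = -284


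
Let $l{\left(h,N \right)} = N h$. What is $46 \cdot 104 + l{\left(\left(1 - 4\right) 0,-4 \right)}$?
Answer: $4784$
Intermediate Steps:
$46 \cdot 104 + l{\left(\left(1 - 4\right) 0,-4 \right)} = 46 \cdot 104 - 4 \left(1 - 4\right) 0 = 4784 - 4 \left(\left(-3\right) 0\right) = 4784 - 0 = 4784 + 0 = 4784$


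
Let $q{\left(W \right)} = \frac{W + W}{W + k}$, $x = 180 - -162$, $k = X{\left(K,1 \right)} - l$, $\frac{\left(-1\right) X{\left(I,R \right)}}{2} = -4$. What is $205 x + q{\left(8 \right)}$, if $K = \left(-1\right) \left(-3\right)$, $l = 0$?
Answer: $70111$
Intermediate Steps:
$K = 3$
$X{\left(I,R \right)} = 8$ ($X{\left(I,R \right)} = \left(-2\right) \left(-4\right) = 8$)
$k = 8$ ($k = 8 - 0 = 8 + 0 = 8$)
$x = 342$ ($x = 180 + 162 = 342$)
$q{\left(W \right)} = \frac{2 W}{8 + W}$ ($q{\left(W \right)} = \frac{W + W}{W + 8} = \frac{2 W}{8 + W}$)
$205 x + q{\left(8 \right)} = 205 \cdot 342 + 2 \cdot 8 \frac{1}{8 + 8} = 70110 + 2 \cdot 8 \cdot \frac{1}{16} = 70110 + 1 = 70111$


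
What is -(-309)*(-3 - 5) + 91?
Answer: -2381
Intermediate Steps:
-(-309)*(-3 - 5) + 91 = -(-309)*(-8) + 91 = -103*24 + 91 = -2472 + 91 = -2381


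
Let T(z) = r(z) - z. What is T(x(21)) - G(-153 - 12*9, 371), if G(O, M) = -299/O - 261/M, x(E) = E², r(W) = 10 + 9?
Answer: -40905490/96831 ≈ -422.44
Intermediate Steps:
r(W) = 19
T(z) = 19 - z
T(x(21)) - G(-153 - 12*9, 371) = (19 - 1*21²) - (-299/(-153 - 12*9) - 261/371) = (19 - 1*441) - (-299/(-153 - 1*108) - 261*1/371) = (19 - 441) - (-299/(-153 - 108) - 261/371) = -422 - (-299/(-261) - 261/371) = -422 - (-299*(-1/261) - 261/371) = -422 - (299/261 - 261/371) = -422 - 1*42808/96831 = -422 - 42808/96831 = -40905490/96831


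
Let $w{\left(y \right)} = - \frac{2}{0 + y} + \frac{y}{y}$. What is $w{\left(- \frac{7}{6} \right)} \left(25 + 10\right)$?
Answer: $95$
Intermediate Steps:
$w{\left(y \right)} = 1 - \frac{2}{y}$ ($w{\left(y \right)} = - \frac{2}{y} + 1 = 1 - \frac{2}{y}$)
$w{\left(- \frac{7}{6} \right)} \left(25 + 10\right) = \frac{-2 - \frac{7}{6}}{\left(-7\right) \frac{1}{6}} \left(25 + 10\right) = \frac{-2 - \frac{7}{6}}{\left(-7\right) \frac{1}{6}} \cdot 35 = \frac{-2 - \frac{7}{6}}{- \frac{7}{6}} \cdot 35 = \left(- \frac{6}{7}\right) \left(- \frac{19}{6}\right) 35 = \frac{19}{7} \cdot 35 = 95$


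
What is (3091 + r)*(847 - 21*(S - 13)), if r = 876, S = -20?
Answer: 6109180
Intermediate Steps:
(3091 + r)*(847 - 21*(S - 13)) = (3091 + 876)*(847 - 21*(-20 - 13)) = 3967*(847 - 21*(-33)) = 3967*(847 + 693) = 3967*1540 = 6109180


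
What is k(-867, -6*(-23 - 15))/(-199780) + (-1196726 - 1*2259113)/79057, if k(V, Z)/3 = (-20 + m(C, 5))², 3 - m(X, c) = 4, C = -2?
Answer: -98644586833/2256286780 ≈ -43.720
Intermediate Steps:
m(X, c) = -1 (m(X, c) = 3 - 1*4 = 3 - 4 = -1)
k(V, Z) = 1323 (k(V, Z) = 3*(-20 - 1)² = 3*(-21)² = 3*441 = 1323)
k(-867, -6*(-23 - 15))/(-199780) + (-1196726 - 1*2259113)/79057 = 1323/(-199780) + (-1196726 - 1*2259113)/79057 = 1323*(-1/199780) + (-1196726 - 2259113)*(1/79057) = -189/28540 - 3455839*1/79057 = -189/28540 - 3455839/79057 = -98644586833/2256286780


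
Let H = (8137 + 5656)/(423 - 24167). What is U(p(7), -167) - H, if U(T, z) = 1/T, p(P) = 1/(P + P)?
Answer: 346209/23744 ≈ 14.581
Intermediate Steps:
H = -13793/23744 (H = 13793/(-23744) = 13793*(-1/23744) = -13793/23744 ≈ -0.58090)
p(P) = 1/(2*P)
U(p(7), -167) - H = 1/((½)/7) - 1*(-13793/23744) = 1/((½)*(⅐)) + 13793/23744 = 1/(1/14) + 13793/23744 = 14 + 13793/23744 = 346209/23744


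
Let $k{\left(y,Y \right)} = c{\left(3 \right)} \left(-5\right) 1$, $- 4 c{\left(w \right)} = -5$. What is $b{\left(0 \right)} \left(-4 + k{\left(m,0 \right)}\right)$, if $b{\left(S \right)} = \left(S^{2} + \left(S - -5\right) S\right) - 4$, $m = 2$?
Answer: $41$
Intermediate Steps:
$c{\left(w \right)} = \frac{5}{4}$ ($c{\left(w \right)} = \left(- \frac{1}{4}\right) \left(-5\right) = \frac{5}{4}$)
$k{\left(y,Y \right)} = - \frac{25}{4}$ ($k{\left(y,Y \right)} = \frac{5}{4} \left(-5\right) 1 = \left(- \frac{25}{4}\right) 1 = - \frac{25}{4}$)
$b{\left(S \right)} = -4 + S^{2} + S \left(5 + S\right)$ ($b{\left(S \right)} = \left(S^{2} + \left(S + 5\right) S\right) - 4 = \left(S^{2} + \left(5 + S\right) S\right) - 4 = \left(S^{2} + S \left(5 + S\right)\right) - 4 = -4 + S^{2} + S \left(5 + S\right)$)
$b{\left(0 \right)} \left(-4 + k{\left(m,0 \right)}\right) = \left(-4 + 2 \cdot 0^{2} + 5 \cdot 0\right) \left(-4 - \frac{25}{4}\right) = \left(-4 + 2 \cdot 0 + 0\right) \left(- \frac{41}{4}\right) = \left(-4 + 0 + 0\right) \left(- \frac{41}{4}\right) = \left(-4\right) \left(- \frac{41}{4}\right) = 41$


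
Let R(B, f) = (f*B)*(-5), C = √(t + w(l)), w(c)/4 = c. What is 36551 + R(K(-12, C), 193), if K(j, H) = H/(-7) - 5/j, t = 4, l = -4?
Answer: 433787/12 + 1930*I*√3/7 ≈ 36149.0 + 477.55*I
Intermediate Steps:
w(c) = 4*c
C = 2*I*√3 (C = √(4 + 4*(-4)) = √(4 - 16) = √(-12) = 2*I*√3 ≈ 3.4641*I)
K(j, H) = -5/j - H/7 (K(j, H) = H*(-⅐) - 5/j = -H/7 - 5/j = -5/j - H/7)
R(B, f) = -5*B*f (R(B, f) = (B*f)*(-5) = -5*B*f)
36551 + R(K(-12, C), 193) = 36551 - 5*(-5/(-12) - 2*I*√3/7)*193 = 36551 - 5*(-5*(-1/12) - 2*I*√3/7)*193 = 36551 - 5*(5/12 - 2*I*√3/7)*193 = 36551 + (-4825/12 + 1930*I*√3/7) = 433787/12 + 1930*I*√3/7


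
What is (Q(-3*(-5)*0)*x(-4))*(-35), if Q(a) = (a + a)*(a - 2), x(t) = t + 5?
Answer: 0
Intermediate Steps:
x(t) = 5 + t
Q(a) = 2*a*(-2 + a) (Q(a) = (2*a)*(-2 + a) = 2*a*(-2 + a))
(Q(-3*(-5)*0)*x(-4))*(-35) = ((2*(-3*(-5)*0)*(-2 - 3*(-5)*0))*(5 - 4))*(-35) = ((2*(15*0)*(-2 + 15*0))*1)*(-35) = ((2*0*(-2 + 0))*1)*(-35) = ((2*0*(-2))*1)*(-35) = (0*1)*(-35) = 0*(-35) = 0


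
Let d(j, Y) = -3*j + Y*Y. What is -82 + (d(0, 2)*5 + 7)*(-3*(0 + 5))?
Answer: -487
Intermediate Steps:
d(j, Y) = Y² - 3*j (d(j, Y) = -3*j + Y² = Y² - 3*j)
-82 + (d(0, 2)*5 + 7)*(-3*(0 + 5)) = -82 + ((2² - 3*0)*5 + 7)*(-3*(0 + 5)) = -82 + ((4 + 0)*5 + 7)*(-3*5) = -82 + (4*5 + 7)*(-15) = -82 + (20 + 7)*(-15) = -82 + 27*(-15) = -82 - 405 = -487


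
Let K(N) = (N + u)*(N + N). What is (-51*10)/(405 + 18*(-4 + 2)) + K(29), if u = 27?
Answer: 399334/123 ≈ 3246.6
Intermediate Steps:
K(N) = 2*N*(27 + N) (K(N) = (N + 27)*(N + N) = (27 + N)*(2*N) = 2*N*(27 + N))
(-51*10)/(405 + 18*(-4 + 2)) + K(29) = (-51*10)/(405 + 18*(-4 + 2)) + 2*29*(27 + 29) = -510/(405 + 18*(-2)) + 2*29*56 = -510/(405 - 36) + 3248 = -510/369 + 3248 = -510*1/369 + 3248 = -170/123 + 3248 = 399334/123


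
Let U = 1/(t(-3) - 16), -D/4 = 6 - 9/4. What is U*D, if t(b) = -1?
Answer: 15/17 ≈ 0.88235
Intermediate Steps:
D = -15 (D = -4*(6 - 9/4) = -4*15/4 = -15)
U = -1/17 (U = 1/(-1 - 16) = 1/(-17) = -1/17 ≈ -0.058824)
U*D = -1/17*(-15) = 15/17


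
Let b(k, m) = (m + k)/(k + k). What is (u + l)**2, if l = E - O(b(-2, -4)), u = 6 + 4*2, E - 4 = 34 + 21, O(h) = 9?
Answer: 4096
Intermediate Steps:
b(k, m) = (k + m)/(2*k) (b(k, m) = (k + m)/((2*k)) = (k + m)*(1/(2*k)) = (k + m)/(2*k))
E = 59 (E = 4 + (34 + 21) = 4 + 55 = 59)
u = 14 (u = 6 + 8 = 14)
l = 50 (l = 59 - 1*9 = 59 - 9 = 50)
(u + l)**2 = (14 + 50)**2 = 64**2 = 4096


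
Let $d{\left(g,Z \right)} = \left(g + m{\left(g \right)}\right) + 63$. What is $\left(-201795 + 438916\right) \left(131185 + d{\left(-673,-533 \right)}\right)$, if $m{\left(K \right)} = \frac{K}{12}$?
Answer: $\frac{371385312467}{12} \approx 3.0949 \cdot 10^{10}$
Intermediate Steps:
$m{\left(K \right)} = \frac{K}{12}$ ($m{\left(K \right)} = K \frac{1}{12} = \frac{K}{12}$)
$d{\left(g,Z \right)} = 63 + \frac{13 g}{12}$ ($d{\left(g,Z \right)} = \left(g + \frac{g}{12}\right) + 63 = \frac{13 g}{12} + 63 = 63 + \frac{13 g}{12}$)
$\left(-201795 + 438916\right) \left(131185 + d{\left(-673,-533 \right)}\right) = \left(-201795 + 438916\right) \left(131185 + \left(63 + \frac{13}{12} \left(-673\right)\right)\right) = 237121 \left(131185 + \left(63 - \frac{8749}{12}\right)\right) = 237121 \left(131185 - \frac{7993}{12}\right) = 237121 \cdot \frac{1566227}{12} = \frac{371385312467}{12}$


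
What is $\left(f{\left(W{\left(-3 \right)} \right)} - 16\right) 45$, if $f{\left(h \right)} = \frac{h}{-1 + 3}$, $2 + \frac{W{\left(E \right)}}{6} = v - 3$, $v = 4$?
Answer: $-855$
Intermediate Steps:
$W{\left(E \right)} = -6$ ($W{\left(E \right)} = -12 + 6 \left(4 - 3\right) = -12 + 6 \cdot 1 = -12 + 6 = -6$)
$f{\left(h \right)} = \frac{h}{2}$
$\left(f{\left(W{\left(-3 \right)} \right)} - 16\right) 45 = \left(\frac{1}{2} \left(-6\right) - 16\right) 45 = \left(-3 - 16\right) 45 = \left(-19\right) 45 = -855$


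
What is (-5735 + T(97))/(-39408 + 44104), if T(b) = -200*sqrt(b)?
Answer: -5735/4696 - 25*sqrt(97)/587 ≈ -1.6407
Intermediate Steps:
(-5735 + T(97))/(-39408 + 44104) = (-5735 - 200*sqrt(97))/(-39408 + 44104) = (-5735 - 200*sqrt(97))/4696 = (-5735 - 200*sqrt(97))*(1/4696) = -5735/4696 - 25*sqrt(97)/587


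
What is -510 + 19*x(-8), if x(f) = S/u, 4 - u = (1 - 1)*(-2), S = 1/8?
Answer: -16301/32 ≈ -509.41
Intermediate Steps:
S = 1/8 (S = 1*(1/8) = 1/8 ≈ 0.12500)
u = 4 (u = 4 - (1 - 1)*(-2) = 4 - 0*(-2) = 4 - 1*0 = 4 + 0 = 4)
x(f) = 1/32 (x(f) = (1/8)/4 = (1/8)*(1/4) = 1/32)
-510 + 19*x(-8) = -510 + 19*(1/32) = -510 + 19/32 = -16301/32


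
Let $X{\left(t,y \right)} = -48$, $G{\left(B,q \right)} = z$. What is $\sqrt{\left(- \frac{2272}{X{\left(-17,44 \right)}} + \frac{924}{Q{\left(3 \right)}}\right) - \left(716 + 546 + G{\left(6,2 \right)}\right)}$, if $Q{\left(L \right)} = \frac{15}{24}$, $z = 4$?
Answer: $\frac{2 \sqrt{14610}}{15} \approx 16.116$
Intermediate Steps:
$G{\left(B,q \right)} = 4$
$Q{\left(L \right)} = \frac{5}{8}$ ($Q{\left(L \right)} = 15 \cdot \frac{1}{24} = \frac{5}{8}$)
$\sqrt{\left(- \frac{2272}{X{\left(-17,44 \right)}} + \frac{924}{Q{\left(3 \right)}}\right) - \left(716 + 546 + G{\left(6,2 \right)}\right)} = \sqrt{\left(- \frac{2272}{-48} + \frac{924}{\frac{5}{8}}\right) - \left(720 + 546\right)} = \sqrt{\left(\left(-2272\right) \left(- \frac{1}{48}\right) + 924 \cdot \frac{8}{5}\right) - 1266} = \sqrt{\left(\frac{142}{3} + \frac{7392}{5}\right) - 1266} = \sqrt{\frac{22886}{15} - 1266} = \sqrt{\frac{3896}{15}} = \frac{2 \sqrt{14610}}{15}$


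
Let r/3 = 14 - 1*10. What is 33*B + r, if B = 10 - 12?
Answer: -54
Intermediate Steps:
r = 12 (r = 3*(14 - 1*10) = 3*(14 - 10) = 3*4 = 12)
B = -2
33*B + r = 33*(-2) + 12 = -66 + 12 = -54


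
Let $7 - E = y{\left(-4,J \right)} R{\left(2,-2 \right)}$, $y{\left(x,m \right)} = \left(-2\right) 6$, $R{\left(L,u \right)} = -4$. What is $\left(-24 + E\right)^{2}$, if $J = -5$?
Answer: $4225$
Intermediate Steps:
$y{\left(x,m \right)} = -12$
$E = -41$ ($E = 7 - \left(-12\right) \left(-4\right) = 7 - 48 = -41$)
$\left(-24 + E\right)^{2} = \left(-24 - 41\right)^{2} = \left(-65\right)^{2} = 4225$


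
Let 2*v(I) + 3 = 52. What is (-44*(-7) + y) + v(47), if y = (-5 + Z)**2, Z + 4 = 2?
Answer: 763/2 ≈ 381.50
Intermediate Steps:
v(I) = 49/2 (v(I) = -3/2 + (1/2)*52 = -3/2 + 26 = 49/2)
Z = -2 (Z = -4 + 2 = -2)
y = 49 (y = (-5 - 2)**2 = (-7)**2 = 49)
(-44*(-7) + y) + v(47) = (-44*(-7) + 49) + 49/2 = (308 + 49) + 49/2 = 357 + 49/2 = 763/2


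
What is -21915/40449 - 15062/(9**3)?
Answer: -208406291/9829107 ≈ -21.203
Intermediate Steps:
-21915/40449 - 15062/(9**3) = -21915*1/40449 - 15062/729 = -7305/13483 - 15062*1/729 = -7305/13483 - 15062/729 = -208406291/9829107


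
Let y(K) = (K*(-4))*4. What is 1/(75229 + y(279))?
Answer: 1/70765 ≈ 1.4131e-5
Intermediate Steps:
y(K) = -16*K (y(K) = -4*K*4 = -16*K)
1/(75229 + y(279)) = 1/(75229 - 16*279) = 1/(75229 - 4464) = 1/70765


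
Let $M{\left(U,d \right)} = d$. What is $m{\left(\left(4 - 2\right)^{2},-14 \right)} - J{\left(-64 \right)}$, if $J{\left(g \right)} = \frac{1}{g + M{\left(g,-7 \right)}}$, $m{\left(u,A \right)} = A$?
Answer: $- \frac{993}{71} \approx -13.986$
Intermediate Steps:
$J{\left(g \right)} = \frac{1}{-7 + g}$ ($J{\left(g \right)} = \frac{1}{g - 7} = \frac{1}{-7 + g}$)
$m{\left(\left(4 - 2\right)^{2},-14 \right)} - J{\left(-64 \right)} = -14 - \frac{1}{-7 - 64} = -14 - \frac{1}{-71} = -14 - - \frac{1}{71} = -14 + \frac{1}{71} = - \frac{993}{71}$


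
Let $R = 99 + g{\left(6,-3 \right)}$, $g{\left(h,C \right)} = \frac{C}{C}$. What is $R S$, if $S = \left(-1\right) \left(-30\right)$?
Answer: $3000$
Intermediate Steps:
$g{\left(h,C \right)} = 1$
$R = 100$ ($R = 99 + 1 = 100$)
$S = 30$
$R S = 100 \cdot 30 = 3000$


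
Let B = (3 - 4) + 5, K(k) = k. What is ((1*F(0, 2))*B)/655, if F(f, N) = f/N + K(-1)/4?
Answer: -1/655 ≈ -0.0015267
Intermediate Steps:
F(f, N) = -¼ + f/N (F(f, N) = f/N - 1/4 = f/N - 1*¼ = f/N - ¼ = -¼ + f/N)
B = 4 (B = -1 + 5 = 4)
((1*F(0, 2))*B)/655 = ((1*((0 - ¼*2)/2))*4)/655 = ((1*((0 - ½)/2))*4)*(1/655) = ((1*((½)*(-½)))*4)*(1/655) = ((1*(-¼))*4)*(1/655) = -¼*4*(1/655) = -1*1/655 = -1/655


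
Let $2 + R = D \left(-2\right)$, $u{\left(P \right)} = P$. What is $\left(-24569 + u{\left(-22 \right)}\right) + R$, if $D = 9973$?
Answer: $-44539$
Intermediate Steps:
$R = -19948$ ($R = -2 + 9973 \left(-2\right) = -2 - 19946 = -19948$)
$\left(-24569 + u{\left(-22 \right)}\right) + R = \left(-24569 - 22\right) - 19948 = -24591 - 19948 = -44539$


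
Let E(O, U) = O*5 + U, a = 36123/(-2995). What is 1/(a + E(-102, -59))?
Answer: -2995/1740278 ≈ -0.0017210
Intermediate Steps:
a = -36123/2995 (a = 36123*(-1/2995) = -36123/2995 ≈ -12.061)
E(O, U) = U + 5*O (E(O, U) = 5*O + U = U + 5*O)
1/(a + E(-102, -59)) = 1/(-36123/2995 + (-59 + 5*(-102))) = 1/(-36123/2995 + (-59 - 510)) = 1/(-36123/2995 - 569) = 1/(-1740278/2995) = -2995/1740278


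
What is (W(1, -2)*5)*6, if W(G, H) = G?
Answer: 30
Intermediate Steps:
(W(1, -2)*5)*6 = (1*5)*6 = 5*6 = 30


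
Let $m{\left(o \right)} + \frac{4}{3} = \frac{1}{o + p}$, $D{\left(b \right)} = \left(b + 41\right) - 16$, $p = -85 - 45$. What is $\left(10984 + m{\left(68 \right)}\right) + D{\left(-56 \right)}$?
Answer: $\frac{2037007}{186} \approx 10952.0$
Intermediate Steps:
$p = -130$
$D{\left(b \right)} = 25 + b$ ($D{\left(b \right)} = \left(41 + b\right) - 16 = 25 + b$)
$m{\left(o \right)} = - \frac{4}{3} + \frac{1}{-130 + o}$ ($m{\left(o \right)} = - \frac{4}{3} + \frac{1}{o - 130} = - \frac{4}{3} + \frac{1}{-130 + o}$)
$\left(10984 + m{\left(68 \right)}\right) + D{\left(-56 \right)} = \left(10984 + \frac{523 - 272}{3 \left(-130 + 68\right)}\right) + \left(25 - 56\right) = \left(10984 + \frac{523 - 272}{3 \left(-62\right)}\right) - 31 = \left(10984 + \frac{1}{3} \left(- \frac{1}{62}\right) 251\right) - 31 = \left(10984 - \frac{251}{186}\right) - 31 = \frac{2042773}{186} - 31 = \frac{2037007}{186}$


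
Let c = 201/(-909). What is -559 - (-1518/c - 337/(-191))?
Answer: -95027316/12797 ≈ -7425.8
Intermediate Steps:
c = -67/303 (c = 201*(-1/909) = -67/303 ≈ -0.22112)
-559 - (-1518/c - 337/(-191)) = -559 - (-1518/(-67/303) - 337/(-191)) = -559 - (-1518*(-303/67) - 337*(-1/191)) = -559 - (459954/67 + 337/191) = -559 - 1*87873793/12797 = -559 - 87873793/12797 = -95027316/12797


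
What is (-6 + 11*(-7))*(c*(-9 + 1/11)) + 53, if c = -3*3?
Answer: -72623/11 ≈ -6602.1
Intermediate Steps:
c = -9
(-6 + 11*(-7))*(c*(-9 + 1/11)) + 53 = (-6 + 11*(-7))*(-9*(-9 + 1/11)) + 53 = (-6 - 77)*(-9*(-9 + 1*(1/11))) + 53 = -(-747)*(-9 + 1/11) + 53 = -(-747)*(-98)/11 + 53 = -83*882/11 + 53 = -73206/11 + 53 = -72623/11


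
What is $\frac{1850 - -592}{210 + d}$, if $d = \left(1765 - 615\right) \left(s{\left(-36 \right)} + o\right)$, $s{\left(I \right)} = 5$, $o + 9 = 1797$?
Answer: $\frac{1221}{1031080} \approx 0.0011842$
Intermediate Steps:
$o = 1788$ ($o = -9 + 1797 = 1788$)
$d = 2061950$ ($d = \left(1765 - 615\right) \left(5 + 1788\right) = 1150 \cdot 1793 = 2061950$)
$\frac{1850 - -592}{210 + d} = \frac{1850 - -592}{210 + 2061950} = \frac{1850 + \left(-1442 + 2034\right)}{2062160} = \left(1850 + 592\right) \frac{1}{2062160} = 2442 \cdot \frac{1}{2062160} = \frac{1221}{1031080}$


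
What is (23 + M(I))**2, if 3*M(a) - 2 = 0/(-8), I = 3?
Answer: 5041/9 ≈ 560.11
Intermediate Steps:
M(a) = 2/3 (M(a) = 2/3 + (0/(-8))/3 = 2/3 + (0*(-1/8))/3 = 2/3 + (1/3)*0 = 2/3 + 0 = 2/3)
(23 + M(I))**2 = (23 + 2/3)**2 = (71/3)**2 = 5041/9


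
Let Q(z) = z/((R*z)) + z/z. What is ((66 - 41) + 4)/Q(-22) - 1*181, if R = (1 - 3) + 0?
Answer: -123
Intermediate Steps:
R = -2 (R = -2 + 0 = -2)
Q(z) = ½ (Q(z) = z/((-2*z)) + z/z = z*(-1/(2*z)) + 1 = -½ + 1 = ½)
((66 - 41) + 4)/Q(-22) - 1*181 = ((66 - 41) + 4)/(½) - 1*181 = (25 + 4)*2 - 181 = 29*2 - 181 = 58 - 181 = -123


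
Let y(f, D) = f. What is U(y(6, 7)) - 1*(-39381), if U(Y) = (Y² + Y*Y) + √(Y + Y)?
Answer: 39453 + 2*√3 ≈ 39456.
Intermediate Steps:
U(Y) = 2*Y² + √2*√Y (U(Y) = (Y² + Y²) + √(2*Y) = 2*Y² + √2*√Y)
U(y(6, 7)) - 1*(-39381) = (2*6² + √2*√6) - 1*(-39381) = (2*36 + 2*√3) + 39381 = (72 + 2*√3) + 39381 = 39453 + 2*√3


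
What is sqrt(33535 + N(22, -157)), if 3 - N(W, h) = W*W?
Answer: sqrt(33054) ≈ 181.81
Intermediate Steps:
N(W, h) = 3 - W**2 (N(W, h) = 3 - W*W = 3 - W**2)
sqrt(33535 + N(22, -157)) = sqrt(33535 + (3 - 1*22**2)) = sqrt(33535 + (3 - 1*484)) = sqrt(33535 + (3 - 484)) = sqrt(33535 - 481) = sqrt(33054)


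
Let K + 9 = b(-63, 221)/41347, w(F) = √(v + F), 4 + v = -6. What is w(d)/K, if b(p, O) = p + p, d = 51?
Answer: -41347*√41/372249 ≈ -0.71122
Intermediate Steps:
v = -10 (v = -4 - 6 = -10)
b(p, O) = 2*p
w(F) = √(-10 + F)
K = -372249/41347 (K = -9 + (2*(-63))/41347 = -9 - 126*1/41347 = -9 - 126/41347 = -372249/41347 ≈ -9.0031)
w(d)/K = √(-10 + 51)/(-372249/41347) = √41*(-41347/372249) = -41347*√41/372249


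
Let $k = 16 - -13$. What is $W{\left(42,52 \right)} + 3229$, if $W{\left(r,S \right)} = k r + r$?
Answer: $4489$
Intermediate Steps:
$k = 29$ ($k = 16 + 13 = 29$)
$W{\left(r,S \right)} = 30 r$ ($W{\left(r,S \right)} = 29 r + r = 30 r$)
$W{\left(42,52 \right)} + 3229 = 30 \cdot 42 + 3229 = 1260 + 3229 = 4489$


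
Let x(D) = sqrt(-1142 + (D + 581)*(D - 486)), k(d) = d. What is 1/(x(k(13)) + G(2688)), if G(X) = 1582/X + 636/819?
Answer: 416724672/86118678119737 - 610541568*I*sqrt(70526)/86118678119737 ≈ 4.839e-6 - 0.0018827*I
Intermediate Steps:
G(X) = 212/273 + 1582/X (G(X) = 1582/X + 636*(1/819) = 1582/X + 212/273 = 212/273 + 1582/X)
x(D) = sqrt(-1142 + (-486 + D)*(581 + D)) (x(D) = sqrt(-1142 + (581 + D)*(-486 + D)) = sqrt(-1142 + (-486 + D)*(581 + D)))
1/(x(k(13)) + G(2688)) = 1/(sqrt(-283508 + 13**2 + 95*13) + (212/273 + 1582/2688)) = 1/(sqrt(-283508 + 169 + 1235) + (212/273 + 1582*(1/2688))) = 1/(sqrt(-282104) + (212/273 + 113/192)) = 1/(2*I*sqrt(70526) + 23851/17472) = 1/(23851/17472 + 2*I*sqrt(70526))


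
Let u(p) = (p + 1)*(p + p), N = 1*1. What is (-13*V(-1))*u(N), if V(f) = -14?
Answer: 728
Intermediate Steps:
N = 1
u(p) = 2*p*(1 + p) (u(p) = (1 + p)*(2*p) = 2*p*(1 + p))
(-13*V(-1))*u(N) = (-13*(-14))*(2*1*(1 + 1)) = 182*(2*1*2) = 182*4 = 728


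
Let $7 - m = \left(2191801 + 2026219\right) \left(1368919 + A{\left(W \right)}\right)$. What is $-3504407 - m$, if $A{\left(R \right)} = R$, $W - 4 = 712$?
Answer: $5777144318286$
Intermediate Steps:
$W = 716$ ($W = 4 + 712 = 716$)
$m = -5777147822693$ ($m = 7 - \left(2191801 + 2026219\right) \left(1368919 + 716\right) = 7 - 4218020 \cdot 1369635 = 7 - 5777147822700 = -5777147822693$)
$-3504407 - m = -3504407 - -5777147822693 = -3504407 + 5777147822693 = 5777144318286$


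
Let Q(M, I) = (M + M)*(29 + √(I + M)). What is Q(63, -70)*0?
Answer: 0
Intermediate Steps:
Q(M, I) = 2*M*(29 + √(I + M)) (Q(M, I) = (2*M)*(29 + √(I + M)) = 2*M*(29 + √(I + M)))
Q(63, -70)*0 = (2*63*(29 + √(-70 + 63)))*0 = (2*63*(29 + √(-7)))*0 = (2*63*(29 + I*√7))*0 = (3654 + 126*I*√7)*0 = 0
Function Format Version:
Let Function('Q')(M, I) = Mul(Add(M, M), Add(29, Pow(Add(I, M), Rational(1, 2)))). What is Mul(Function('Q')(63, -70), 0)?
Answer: 0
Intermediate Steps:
Function('Q')(M, I) = Mul(2, M, Add(29, Pow(Add(I, M), Rational(1, 2)))) (Function('Q')(M, I) = Mul(Mul(2, M), Add(29, Pow(Add(I, M), Rational(1, 2)))) = Mul(2, M, Add(29, Pow(Add(I, M), Rational(1, 2)))))
Mul(Function('Q')(63, -70), 0) = Mul(Mul(2, 63, Add(29, Pow(Add(-70, 63), Rational(1, 2)))), 0) = Mul(Mul(2, 63, Add(29, Pow(-7, Rational(1, 2)))), 0) = Mul(Mul(2, 63, Add(29, Mul(I, Pow(7, Rational(1, 2))))), 0) = Mul(Add(3654, Mul(126, I, Pow(7, Rational(1, 2)))), 0) = 0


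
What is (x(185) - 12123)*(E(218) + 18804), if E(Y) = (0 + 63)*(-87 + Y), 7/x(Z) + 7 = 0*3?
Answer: -328039068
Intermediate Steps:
x(Z) = -1 (x(Z) = 7/(-7 + 0*3) = 7/(-7 + 0) = 7/(-7) = 7*(-⅐) = -1)
E(Y) = -5481 + 63*Y (E(Y) = 63*(-87 + Y) = -5481 + 63*Y)
(x(185) - 12123)*(E(218) + 18804) = (-1 - 12123)*((-5481 + 63*218) + 18804) = -12124*((-5481 + 13734) + 18804) = -12124*(8253 + 18804) = -12124*27057 = -328039068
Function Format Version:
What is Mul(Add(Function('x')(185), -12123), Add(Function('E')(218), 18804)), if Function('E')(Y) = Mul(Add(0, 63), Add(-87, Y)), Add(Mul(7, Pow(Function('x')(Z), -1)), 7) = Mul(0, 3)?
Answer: -328039068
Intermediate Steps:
Function('x')(Z) = -1 (Function('x')(Z) = Mul(7, Pow(Add(-7, Mul(0, 3)), -1)) = Mul(7, Pow(Add(-7, 0), -1)) = Mul(7, Pow(-7, -1)) = Mul(7, Rational(-1, 7)) = -1)
Function('E')(Y) = Add(-5481, Mul(63, Y)) (Function('E')(Y) = Mul(63, Add(-87, Y)) = Add(-5481, Mul(63, Y)))
Mul(Add(Function('x')(185), -12123), Add(Function('E')(218), 18804)) = Mul(Add(-1, -12123), Add(Add(-5481, Mul(63, 218)), 18804)) = Mul(-12124, Add(Add(-5481, 13734), 18804)) = Mul(-12124, Add(8253, 18804)) = Mul(-12124, 27057) = -328039068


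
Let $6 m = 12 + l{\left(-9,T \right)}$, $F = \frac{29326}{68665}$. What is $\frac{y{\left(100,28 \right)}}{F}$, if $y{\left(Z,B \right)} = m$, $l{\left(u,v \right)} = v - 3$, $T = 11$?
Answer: $\frac{11075}{1419} \approx 7.8048$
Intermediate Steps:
$F = \frac{946}{2215}$ ($F = 29326 \cdot \frac{1}{68665} = \frac{946}{2215} \approx 0.42709$)
$l{\left(u,v \right)} = -3 + v$
$m = \frac{10}{3}$ ($m = \frac{12 + \left(-3 + 11\right)}{6} = \frac{12 + 8}{6} = \frac{1}{6} \cdot 20 = \frac{10}{3} \approx 3.3333$)
$y{\left(Z,B \right)} = \frac{10}{3}$
$\frac{y{\left(100,28 \right)}}{F} = \frac{10}{3 \cdot \frac{946}{2215}} = \frac{10}{3} \cdot \frac{2215}{946} = \frac{11075}{1419}$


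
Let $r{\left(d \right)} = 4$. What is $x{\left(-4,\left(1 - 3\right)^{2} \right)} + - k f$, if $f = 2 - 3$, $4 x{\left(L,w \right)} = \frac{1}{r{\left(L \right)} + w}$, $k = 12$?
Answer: $\frac{385}{32} \approx 12.031$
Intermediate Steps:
$x{\left(L,w \right)} = \frac{1}{4 \left(4 + w\right)}$
$f = -1$
$x{\left(-4,\left(1 - 3\right)^{2} \right)} + - k f = \frac{1}{4 \left(4 + \left(1 - 3\right)^{2}\right)} + \left(-1\right) 12 \left(-1\right) = \frac{1}{4 \left(4 + \left(-2\right)^{2}\right)} - -12 = \frac{1}{4 \left(4 + 4\right)} + 12 = \frac{1}{4 \cdot 8} + 12 = \frac{1}{4} \cdot \frac{1}{8} + 12 = \frac{1}{32} + 12 = \frac{385}{32}$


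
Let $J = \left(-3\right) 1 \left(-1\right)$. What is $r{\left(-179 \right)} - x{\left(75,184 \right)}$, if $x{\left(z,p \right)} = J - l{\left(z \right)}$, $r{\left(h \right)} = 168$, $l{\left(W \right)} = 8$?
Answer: $173$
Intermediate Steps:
$J = 3$ ($J = \left(-3\right) \left(-1\right) = 3$)
$x{\left(z,p \right)} = -5$ ($x{\left(z,p \right)} = 3 - 8 = -5$)
$r{\left(-179 \right)} - x{\left(75,184 \right)} = 168 - -5 = 168 + 5 = 173$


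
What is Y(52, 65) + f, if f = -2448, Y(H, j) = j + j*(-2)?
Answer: -2513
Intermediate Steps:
Y(H, j) = -j (Y(H, j) = j - 2*j = -j)
Y(52, 65) + f = -1*65 - 2448 = -65 - 2448 = -2513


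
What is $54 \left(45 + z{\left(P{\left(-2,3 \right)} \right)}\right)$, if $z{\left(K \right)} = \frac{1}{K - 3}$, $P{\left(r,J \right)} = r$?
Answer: $\frac{12096}{5} \approx 2419.2$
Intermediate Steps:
$z{\left(K \right)} = \frac{1}{-3 + K}$
$54 \left(45 + z{\left(P{\left(-2,3 \right)} \right)}\right) = 54 \left(45 + \frac{1}{-3 - 2}\right) = 54 \left(45 + \frac{1}{-5}\right) = 54 \left(45 - \frac{1}{5}\right) = 54 \cdot \frac{224}{5} = \frac{12096}{5}$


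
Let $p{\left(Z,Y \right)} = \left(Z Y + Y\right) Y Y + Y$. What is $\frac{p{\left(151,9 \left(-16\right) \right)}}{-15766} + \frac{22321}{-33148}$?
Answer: $\frac{7522260650245}{261305684} \approx 28787.0$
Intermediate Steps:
$p{\left(Z,Y \right)} = Y + Y^{2} \left(Y + Y Z\right)$ ($p{\left(Z,Y \right)} = \left(Y Z + Y\right) Y Y + Y = \left(Y + Y Z\right) Y Y + Y = Y \left(Y + Y Z\right) Y + Y = Y^{2} \left(Y + Y Z\right) + Y = Y + Y^{2} \left(Y + Y Z\right)$)
$\frac{p{\left(151,9 \left(-16\right) \right)}}{-15766} + \frac{22321}{-33148} = \frac{9 \left(-16\right) + \left(9 \left(-16\right)\right)^{3} + 151 \left(9 \left(-16\right)\right)^{3}}{-15766} + \frac{22321}{-33148} = \left(-144 + \left(-144\right)^{3} + 151 \left(-144\right)^{3}\right) \left(- \frac{1}{15766}\right) + 22321 \left(- \frac{1}{33148}\right) = \left(-144 - 2985984 + 151 \left(-2985984\right)\right) \left(- \frac{1}{15766}\right) - \frac{22321}{33148} = \left(-144 - 2985984 - 450883584\right) \left(- \frac{1}{15766}\right) - \frac{22321}{33148} = \left(-453869712\right) \left(- \frac{1}{15766}\right) - \frac{22321}{33148} = \frac{226934856}{7883} - \frac{22321}{33148} = \frac{7522260650245}{261305684}$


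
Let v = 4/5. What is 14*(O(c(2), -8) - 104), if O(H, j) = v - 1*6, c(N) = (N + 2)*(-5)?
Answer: -7644/5 ≈ -1528.8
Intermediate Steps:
v = ⅘ (v = 4*(⅕) = ⅘ ≈ 0.80000)
c(N) = -10 - 5*N (c(N) = (2 + N)*(-5) = -10 - 5*N)
O(H, j) = -26/5 (O(H, j) = ⅘ - 1*6 = ⅘ - 6 = -26/5)
14*(O(c(2), -8) - 104) = 14*(-26/5 - 104) = 14*(-546/5) = -7644/5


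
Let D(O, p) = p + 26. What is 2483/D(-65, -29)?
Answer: -2483/3 ≈ -827.67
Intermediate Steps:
D(O, p) = 26 + p
2483/D(-65, -29) = 2483/(26 - 29) = 2483/(-3) = 2483*(-⅓) = -2483/3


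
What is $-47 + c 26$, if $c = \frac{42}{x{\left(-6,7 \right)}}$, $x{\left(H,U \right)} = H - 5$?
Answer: $- \frac{1609}{11} \approx -146.27$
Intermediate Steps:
$x{\left(H,U \right)} = -5 + H$ ($x{\left(H,U \right)} = H - 5 = -5 + H$)
$c = - \frac{42}{11}$ ($c = \frac{42}{-5 - 6} = \frac{42}{-11} = 42 \left(- \frac{1}{11}\right) = - \frac{42}{11} \approx -3.8182$)
$-47 + c 26 = -47 - \frac{1092}{11} = - \frac{1609}{11}$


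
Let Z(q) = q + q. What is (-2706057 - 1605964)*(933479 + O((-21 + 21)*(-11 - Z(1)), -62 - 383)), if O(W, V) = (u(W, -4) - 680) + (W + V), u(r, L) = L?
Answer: -4020312779350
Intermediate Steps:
Z(q) = 2*q
O(W, V) = -684 + V + W (O(W, V) = (-4 - 680) + (W + V) = -684 + (V + W) = -684 + V + W)
(-2706057 - 1605964)*(933479 + O((-21 + 21)*(-11 - Z(1)), -62 - 383)) = (-2706057 - 1605964)*(933479 + (-684 + (-62 - 383) + (-21 + 21)*(-11 - 2))) = -4312021*(933479 + (-684 - 445 + 0*(-11 - 1*2))) = -4312021*(933479 + (-684 - 445 + 0*(-11 - 2))) = -4312021*(933479 + (-684 - 445 + 0*(-13))) = -4312021*(933479 + (-684 - 445 + 0)) = -4312021*(933479 - 1129) = -4312021*932350 = -4020312779350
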